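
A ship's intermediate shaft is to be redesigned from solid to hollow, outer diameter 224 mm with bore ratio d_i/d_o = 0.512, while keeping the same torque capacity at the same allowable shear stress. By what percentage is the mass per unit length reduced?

22.6 %

Equal τ_max and T ⇒ the solid shaft needs d_s³ = d_o³(1−k⁴), so d_s = 224·(1−0.512⁴)^(1/3) = 218.7 mm.
Area ratio A_h/A_s = d_o²(1−k²)/d_s² = (1−k²)/(1−k⁴)^(2/3) = 0.7737.
Mass saving = 1 − 0.7737 = 22.6 %.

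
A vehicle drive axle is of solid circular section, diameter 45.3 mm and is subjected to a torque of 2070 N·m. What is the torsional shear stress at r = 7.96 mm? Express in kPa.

J = πd⁴/32 = π(0.0453)⁴/32 = 4.134×10^-7 m⁴.
Shear stress varies linearly with radius: τ = T·r/J = 2070 × 0.00796 / 4.134×10^-7 = 3.986×10^7 Pa.

39900 kPa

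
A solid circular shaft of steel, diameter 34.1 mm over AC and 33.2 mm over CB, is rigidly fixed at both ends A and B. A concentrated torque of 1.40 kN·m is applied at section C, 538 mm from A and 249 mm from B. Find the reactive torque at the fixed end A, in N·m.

Compatibility: T_A·a/J_AC = T_B·b/J_CB with T_A + T_B = T₀.
J_AC = 1.33×10^-7 m⁴, J_CB = 1.19×10^-7 m⁴, so T_A = T₀·(J_AC/a)/((J_AC/a)+(J_CB/b)) = 476.0 N·m, T_B = 924.0 N·m.

476 N·m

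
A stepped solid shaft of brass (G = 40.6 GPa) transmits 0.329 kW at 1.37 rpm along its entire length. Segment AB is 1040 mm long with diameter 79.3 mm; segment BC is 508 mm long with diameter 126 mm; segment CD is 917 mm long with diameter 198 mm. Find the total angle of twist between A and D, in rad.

ω = 2π·1.37/60 = 0.1435 rad/s, so T = P/ω = 0.329×10³ / 0.1435 = 2293 N·m.
J_AB = π(0.0793)⁴/32 = 3.88×10^-6 m⁴; J_BC = π(0.126)⁴/32 = 2.47×10^-5 m⁴; J_CD = π(0.198)⁴/32 = 1.51×10^-4 m⁴.
θ = (T/G)·Σ L_i/J_i = (2293/40.6×10⁹)·(1.04/3.88×10^-6 + 0.508/2.47×10^-5 + 0.917/1.51×10^-4) = 0.01663 rad.

0.0166 rad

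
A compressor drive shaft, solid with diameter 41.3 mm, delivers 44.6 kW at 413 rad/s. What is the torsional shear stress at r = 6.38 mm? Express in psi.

ω = 413 rad/s, so T = P/ω = 44.6×10³ / 413.0 = 108.0 N·m.
J = πd⁴/32 = π(0.0413)⁴/32 = 2.856×10^-7 m⁴.
Shear stress varies linearly with radius: τ = T·r/J = 108.0 × 0.00638 / 2.856×10^-7 = 2.412×10^6 Pa.

350 psi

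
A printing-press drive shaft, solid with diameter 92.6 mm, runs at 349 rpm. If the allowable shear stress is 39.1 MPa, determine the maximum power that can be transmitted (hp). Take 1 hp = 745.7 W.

J = πd⁴/32 = π(0.0926)⁴/32 = 7.218×10^-6 m⁴.
T_max = τ_allow·J/r = 3.91×10^7 × 7.218×10^-6 / 0.0463 = 6096 N·m.
ω = 2π·349/60 = 36.55 rad/s, so P_max = T_max·ω = 2.228×10^5 W.

299 hp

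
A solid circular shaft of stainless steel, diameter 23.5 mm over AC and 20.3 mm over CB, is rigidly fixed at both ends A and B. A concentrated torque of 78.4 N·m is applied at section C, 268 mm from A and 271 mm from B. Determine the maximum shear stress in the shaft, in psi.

Compatibility: T_A·a/J_AC = T_B·b/J_CB with T_A + T_B = T₀.
J_AC = 2.99×10^-8 m⁴, J_CB = 1.67×10^-8 m⁴, so T_A = T₀·(J_AC/a)/((J_AC/a)+(J_CB/b)) = 50.56 N·m, T_B = 27.84 N·m.
τ in each portion: τ_AC = 1.98×10^7 Pa, τ_CB = 1.69×10^7 Pa; maximum is in AC.
τ_max = T_AC·r/J = 50.56·0.0118/2.99×10^-8 = 1.984×10^7 Pa.

2880 psi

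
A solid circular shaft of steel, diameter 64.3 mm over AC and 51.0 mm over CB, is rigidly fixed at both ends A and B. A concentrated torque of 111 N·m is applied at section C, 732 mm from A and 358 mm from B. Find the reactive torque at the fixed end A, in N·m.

Compatibility: T_A·a/J_AC = T_B·b/J_CB with T_A + T_B = T₀.
J_AC = 1.68×10^-6 m⁴, J_CB = 6.64×10^-7 m⁴, so T_A = T₀·(J_AC/a)/((J_AC/a)+(J_CB/b)) = 61.35 N·m, T_B = 49.65 N·m.

61.4 N·m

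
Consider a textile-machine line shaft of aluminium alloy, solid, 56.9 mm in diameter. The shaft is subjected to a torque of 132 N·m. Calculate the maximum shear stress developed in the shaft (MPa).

J = πd⁴/32 = π(0.0569)⁴/32 = 1.029×10^-6 m⁴.
τ_max = T·r/J = 132.0 × 0.0284 / 1.029×10^-6 = 3.649×10^6 Pa.

3.65 MPa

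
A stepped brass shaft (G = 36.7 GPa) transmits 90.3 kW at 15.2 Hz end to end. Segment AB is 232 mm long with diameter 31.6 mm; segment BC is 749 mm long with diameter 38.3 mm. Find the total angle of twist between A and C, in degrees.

ω = 2π·15.2 = 95.50 rad/s, so T = P/ω = 90.3×10³ / 95.50 = 945.5 N·m.
J_AB = π(0.0316)⁴/32 = 9.79×10^-8 m⁴; J_BC = π(0.0383)⁴/32 = 2.11×10^-7 m⁴.
θ = (T/G)·Σ L_i/J_i = (945.5/36.7×10⁹)·(0.232/9.79×10^-8 + 0.749/2.11×10^-7) = 0.1524 rad.

8.73°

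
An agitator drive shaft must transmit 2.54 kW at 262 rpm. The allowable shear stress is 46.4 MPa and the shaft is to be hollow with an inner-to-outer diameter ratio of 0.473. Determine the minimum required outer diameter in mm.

ω = 2π·262/60 = 27.44 rad/s, so T = P/ω = 2.54×10³ / 27.44 = 92.58 N·m.
For a hollow shaft with d_i/d_o = 0.473: τ_max = 16T/(π d_o³ (1−k⁴)), so d_o = [16T/(π τ_allow (1−k⁴))]^(1/3) = [16·92.58/(π·4.64×10^7·0.9499)]^(1/3) = 0.02203 m.

22.0 mm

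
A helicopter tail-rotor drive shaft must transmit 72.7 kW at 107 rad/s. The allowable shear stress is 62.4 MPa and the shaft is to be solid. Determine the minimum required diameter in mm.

ω = 107 rad/s, so T = P/ω = 72.7×10³ / 107.0 = 679.4 N·m.
For a solid shaft τ_max = 16T/(πd³), so d = (16T/(π τ_allow))^(1/3) = (16·679.4/(π·6.24×10^7))^(1/3) = 0.03813 m.

38.1 mm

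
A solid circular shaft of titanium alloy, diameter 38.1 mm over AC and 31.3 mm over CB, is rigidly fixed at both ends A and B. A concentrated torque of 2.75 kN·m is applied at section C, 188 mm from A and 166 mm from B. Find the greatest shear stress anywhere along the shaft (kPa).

167000 kPa

Compatibility: T_A·a/J_AC = T_B·b/J_CB with T_A + T_B = T₀.
J_AC = 2.07×10^-7 m⁴, J_CB = 9.42×10^-8 m⁴, so T_A = T₀·(J_AC/a)/((J_AC/a)+(J_CB/b)) = 1814 N·m, T_B = 935.8 N·m.
τ in each portion: τ_AC = 1.67×10^8 Pa, τ_CB = 1.55×10^8 Pa; maximum is in AC.
τ_max = T_AC·r/J = 1814·0.0191/2.07×10^-7 = 1.671×10^8 Pa.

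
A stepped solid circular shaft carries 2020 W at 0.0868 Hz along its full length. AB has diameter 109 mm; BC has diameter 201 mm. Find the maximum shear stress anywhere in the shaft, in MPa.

14.6 MPa

ω = 2π·0.0868 = 0.5454 rad/s, so T = P/ω = 2020 / 0.5454 = 3704 N·m.
Under the same torque, τ_max = 16T/(πd³) is largest where d is smallest — segment AB (d = 109 mm).
τ_max = 16·3704/(π·(0.109)³) = 1.457×10^7 Pa.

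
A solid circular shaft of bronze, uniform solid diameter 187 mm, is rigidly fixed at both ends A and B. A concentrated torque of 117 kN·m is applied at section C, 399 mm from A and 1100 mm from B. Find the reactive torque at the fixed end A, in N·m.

With uniform GJ and both ends fixed, compatibility θ_AC = θ_CB gives T_A·a = T_B·b, together with T_A + T_B = T₀.
T_A = T₀·b/(a+b) = 117000·1100/1499 = 85860 N·m; T_B = 31140 N·m.

85900 N·m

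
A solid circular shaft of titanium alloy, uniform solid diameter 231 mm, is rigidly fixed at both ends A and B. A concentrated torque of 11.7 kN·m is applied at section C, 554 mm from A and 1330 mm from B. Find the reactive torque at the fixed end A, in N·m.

8260 N·m

With uniform GJ and both ends fixed, compatibility θ_AC = θ_CB gives T_A·a = T_B·b, together with T_A + T_B = T₀.
T_A = T₀·b/(a+b) = 11700·1330/1884 = 8260 N·m; T_B = 3440 N·m.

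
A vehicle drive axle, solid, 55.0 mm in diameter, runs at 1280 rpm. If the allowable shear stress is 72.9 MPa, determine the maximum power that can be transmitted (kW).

319 kW

J = πd⁴/32 = π(0.0550)⁴/32 = 8.984×10^-7 m⁴.
T_max = τ_allow·J/r = 7.29×10^7 × 8.984×10^-7 / 0.0275 = 2381 N·m.
ω = 2π·1280/60 = 134.0 rad/s, so P_max = T_max·ω = 3.192×10^5 W.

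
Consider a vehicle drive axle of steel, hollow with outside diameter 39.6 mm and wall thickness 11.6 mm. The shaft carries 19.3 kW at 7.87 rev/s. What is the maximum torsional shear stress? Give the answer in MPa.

ω = 2π·7.87 = 49.45 rad/s, so T = P/ω = 19.3×10³ / 49.45 = 390.3 N·m.
J = π(d_o⁴ − d_i⁴)/32 = π(0.0396⁴ − 0.0164⁴)/32 = 2.343×10^-7 m⁴.
τ_max = T·r/J = 390.3 × 0.0198 / 2.343×10^-7 = 3.298×10^7 Pa.

33.0 MPa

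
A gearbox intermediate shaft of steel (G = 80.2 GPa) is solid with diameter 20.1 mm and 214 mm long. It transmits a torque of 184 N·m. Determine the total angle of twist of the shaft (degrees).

1.76°

J = πd⁴/32 = π(0.0201)⁴/32 = 1.602×10^-8 m⁴.
θ = T·L/(G·J) = 184.0 × 0.214 / (80.2×10⁹ × 1.602×10^-8) = 0.03064 rad.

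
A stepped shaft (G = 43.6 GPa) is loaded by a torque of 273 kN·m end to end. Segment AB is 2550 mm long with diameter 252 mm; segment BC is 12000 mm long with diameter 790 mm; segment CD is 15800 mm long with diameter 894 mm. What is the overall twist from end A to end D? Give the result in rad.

J_AB = π(0.252)⁴/32 = 3.96×10^-4 m⁴; J_BC = π(0.790)⁴/32 = 0.0382 m⁴; J_CD = π(0.894)⁴/32 = 0.0627 m⁴.
θ = (T/G)·Σ L_i/J_i = (273000/43.6×10⁹)·(2.55/3.96×10^-4 + 12.0/0.0382 + 15.8/0.0627) = 0.04387 rad.

0.0439 rad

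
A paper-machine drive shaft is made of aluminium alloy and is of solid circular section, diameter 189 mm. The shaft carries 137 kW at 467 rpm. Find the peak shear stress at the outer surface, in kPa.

ω = 2π·467/60 = 48.90 rad/s, so T = P/ω = 137×10³ / 48.90 = 2801 N·m.
J = πd⁴/32 = π(0.189)⁴/32 = 1.253×10^-4 m⁴.
τ_max = T·r/J = 2801 × 0.0945 / 1.253×10^-4 = 2.113×10^6 Pa.

2110 kPa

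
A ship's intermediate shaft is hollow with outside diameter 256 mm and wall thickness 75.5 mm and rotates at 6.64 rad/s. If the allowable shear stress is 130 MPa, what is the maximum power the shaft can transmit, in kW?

J = π(d_o⁴ − d_i⁴)/32 = π(0.256⁴ − 0.105⁴)/32 = 4.097×10^-4 m⁴.
T_max = τ_allow·J/r = 1.30×10^8 × 4.097×10^-4 / 0.128 = 416100 N·m.
ω = 6.64 rad/s, so P_max = T_max·ω = 2.763×10^6 W.

2760 kW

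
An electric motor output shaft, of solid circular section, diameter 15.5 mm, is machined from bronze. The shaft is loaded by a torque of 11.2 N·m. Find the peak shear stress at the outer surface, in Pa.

J = πd⁴/32 = π(0.0155)⁴/32 = 5.667×10^-9 m⁴.
τ_max = T·r/J = 11.20 × 0.00775 / 5.667×10^-9 = 1.532×10^7 Pa.

1.53e7 Pa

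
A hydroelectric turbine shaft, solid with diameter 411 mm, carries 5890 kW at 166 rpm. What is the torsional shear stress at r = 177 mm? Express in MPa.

21.4 MPa

ω = 2π·166/60 = 17.38 rad/s, so T = P/ω = 5890×10³ / 17.38 = 338800 N·m.
J = πd⁴/32 = π(0.411)⁴/32 = 2.801×10^-3 m⁴.
Shear stress varies linearly with radius: τ = T·r/J = 338800 × 0.177 / 2.801×10^-3 = 2.141×10^7 Pa.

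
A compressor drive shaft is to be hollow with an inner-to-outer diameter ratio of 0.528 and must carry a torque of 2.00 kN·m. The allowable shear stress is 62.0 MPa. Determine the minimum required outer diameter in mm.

For a hollow shaft with d_i/d_o = 0.528: τ_max = 16T/(π d_o³ (1−k⁴)), so d_o = [16T/(π τ_allow (1−k⁴))]^(1/3) = [16·2000/(π·6.20×10^7·0.9223)]^(1/3) = 0.05627 m.

56.3 mm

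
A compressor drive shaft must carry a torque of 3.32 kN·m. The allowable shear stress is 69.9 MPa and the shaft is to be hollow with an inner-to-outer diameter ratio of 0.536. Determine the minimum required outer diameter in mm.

For a hollow shaft with d_i/d_o = 0.536: τ_max = 16T/(π d_o³ (1−k⁴)), so d_o = [16T/(π τ_allow (1−k⁴))]^(1/3) = [16·3320/(π·6.99×10^7·0.9175)]^(1/3) = 0.06412 m.

64.1 mm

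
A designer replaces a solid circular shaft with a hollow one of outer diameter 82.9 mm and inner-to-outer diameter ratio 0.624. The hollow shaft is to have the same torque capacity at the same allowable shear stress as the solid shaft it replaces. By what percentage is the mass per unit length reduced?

31.9 %

Equal τ_max and T ⇒ the solid shaft needs d_s³ = d_o³(1−k⁴), so d_s = 82.9·(1−0.624⁴)^(1/3) = 78.48 mm.
Area ratio A_h/A_s = d_o²(1−k²)/d_s² = (1−k²)/(1−k⁴)^(2/3) = 0.6814.
Mass saving = 1 − 0.6814 = 31.9 %.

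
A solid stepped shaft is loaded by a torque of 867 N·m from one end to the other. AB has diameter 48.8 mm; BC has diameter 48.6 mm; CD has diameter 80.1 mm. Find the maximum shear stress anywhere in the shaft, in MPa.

Under the same torque, τ_max = 16T/(πd³) is largest where d is smallest — segment BC (d = 48.6 mm).
τ_max = 16·867.0/(π·(0.0486)³) = 3.847×10^7 Pa.

38.5 MPa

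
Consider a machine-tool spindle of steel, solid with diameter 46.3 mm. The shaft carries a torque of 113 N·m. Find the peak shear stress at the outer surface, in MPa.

J = πd⁴/32 = π(0.0463)⁴/32 = 4.512×10^-7 m⁴.
τ_max = T·r/J = 113.0 × 0.0231 / 4.512×10^-7 = 5.798×10^6 Pa.

5.80 MPa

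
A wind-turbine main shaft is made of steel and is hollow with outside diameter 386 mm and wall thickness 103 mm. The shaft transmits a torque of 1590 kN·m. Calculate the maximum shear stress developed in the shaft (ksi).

J = π(d_o⁴ − d_i⁴)/32 = π(0.386⁴ − 0.180⁴)/32 = 2.076×10^-3 m⁴.
τ_max = T·r/J = 1.590e6 × 0.193 / 2.076×10^-3 = 1.478×10^8 Pa.

21.4 ksi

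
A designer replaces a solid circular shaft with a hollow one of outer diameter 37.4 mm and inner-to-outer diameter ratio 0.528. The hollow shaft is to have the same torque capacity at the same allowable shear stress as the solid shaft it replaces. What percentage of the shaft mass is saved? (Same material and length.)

Equal τ_max and T ⇒ the solid shaft needs d_s³ = d_o³(1−k⁴), so d_s = 37.4·(1−0.528⁴)^(1/3) = 36.40 mm.
Area ratio A_h/A_s = d_o²(1−k²)/d_s² = (1−k²)/(1−k⁴)^(2/3) = 0.7612.
Mass saving = 1 − 0.7612 = 23.9 %.

23.9 %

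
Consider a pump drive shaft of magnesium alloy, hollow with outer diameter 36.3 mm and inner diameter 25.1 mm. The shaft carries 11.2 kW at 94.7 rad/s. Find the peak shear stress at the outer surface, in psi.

2370 psi

ω = 94.7 rad/s, so T = P/ω = 11.2×10³ / 94.70 = 118.3 N·m.
J = π(d_o⁴ − d_i⁴)/32 = π(0.0363⁴ − 0.0251⁴)/32 = 1.315×10^-7 m⁴.
τ_max = T·r/J = 118.3 × 0.0181 / 1.315×10^-7 = 1.632×10^7 Pa.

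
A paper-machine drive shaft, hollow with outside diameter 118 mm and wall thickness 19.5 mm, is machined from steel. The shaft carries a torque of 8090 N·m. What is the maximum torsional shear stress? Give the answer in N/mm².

J = π(d_o⁴ − d_i⁴)/32 = π(0.118⁴ − 0.0790⁴)/32 = 1.521×10^-5 m⁴.
τ_max = T·r/J = 8090 × 0.0590 / 1.521×10^-5 = 3.138×10^7 Pa.

31.4 N/mm²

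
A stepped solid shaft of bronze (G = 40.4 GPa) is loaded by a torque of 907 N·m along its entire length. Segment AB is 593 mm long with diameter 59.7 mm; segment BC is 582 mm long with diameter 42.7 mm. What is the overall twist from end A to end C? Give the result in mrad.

50.7 mrad

J_AB = π(0.0597)⁴/32 = 1.25×10^-6 m⁴; J_BC = π(0.0427)⁴/32 = 3.26×10^-7 m⁴.
θ = (T/G)·Σ L_i/J_i = (907.0/40.4×10⁹)·(0.593/1.25×10^-6 + 0.582/3.26×10^-7) = 0.05071 rad.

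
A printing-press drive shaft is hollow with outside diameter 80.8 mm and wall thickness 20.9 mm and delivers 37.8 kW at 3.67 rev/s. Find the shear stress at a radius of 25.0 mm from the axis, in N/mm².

10.4 N/mm²

ω = 2π·3.67 = 23.06 rad/s, so T = P/ω = 37.8×10³ / 23.06 = 1639 N·m.
J = π(d_o⁴ − d_i⁴)/32 = π(0.0808⁴ − 0.0390⁴)/32 = 3.957×10^-6 m⁴.
Shear stress varies linearly with radius: τ = T·r/J = 1639 × 0.0250 / 3.957×10^-6 = 1.036×10^7 Pa.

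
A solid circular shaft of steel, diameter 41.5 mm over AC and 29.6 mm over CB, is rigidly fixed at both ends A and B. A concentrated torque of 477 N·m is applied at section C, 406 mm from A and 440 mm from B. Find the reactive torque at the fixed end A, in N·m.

385 N·m

Compatibility: T_A·a/J_AC = T_B·b/J_CB with T_A + T_B = T₀.
J_AC = 2.91×10^-7 m⁴, J_CB = 7.54×10^-8 m⁴, so T_A = T₀·(J_AC/a)/((J_AC/a)+(J_CB/b)) = 385.0 N·m, T_B = 91.95 N·m.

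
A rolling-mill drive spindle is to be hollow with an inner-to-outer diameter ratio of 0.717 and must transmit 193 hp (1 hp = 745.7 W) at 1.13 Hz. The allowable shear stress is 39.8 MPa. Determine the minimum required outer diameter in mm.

152 mm

ω = 2π·1.13 = 7.100 rad/s, so T = P/ω = 193×745.7 / 7.100 = 20270 N·m.
For a hollow shaft with d_i/d_o = 0.717: τ_max = 16T/(π d_o³ (1−k⁴)), so d_o = [16T/(π τ_allow (1−k⁴))]^(1/3) = [16·20270/(π·3.98×10^7·0.7357)]^(1/3) = 0.1522 m.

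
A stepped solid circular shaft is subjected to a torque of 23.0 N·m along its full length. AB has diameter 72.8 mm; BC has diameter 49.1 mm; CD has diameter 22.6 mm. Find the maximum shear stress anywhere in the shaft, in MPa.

Under the same torque, τ_max = 16T/(πd³) is largest where d is smallest — segment CD (d = 22.6 mm).
τ_max = 16·23.00/(π·(0.0226)³) = 1.015×10^7 Pa.

10.1 MPa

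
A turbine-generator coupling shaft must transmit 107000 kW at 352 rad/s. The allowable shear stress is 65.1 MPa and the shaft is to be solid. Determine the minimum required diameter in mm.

ω = 352 rad/s, so T = P/ω = 107000×10³ / 352.0 = 304000 N·m.
For a solid shaft τ_max = 16T/(πd³), so d = (16T/(π τ_allow))^(1/3) = (16·304000/(π·6.51×10^7))^(1/3) = 0.2876 m.

288 mm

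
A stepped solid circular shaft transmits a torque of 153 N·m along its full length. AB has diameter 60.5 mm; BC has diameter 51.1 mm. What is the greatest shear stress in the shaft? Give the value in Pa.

5.84e6 Pa

Under the same torque, τ_max = 16T/(πd³) is largest where d is smallest — segment BC (d = 51.1 mm).
τ_max = 16·153.0/(π·(0.0511)³) = 5.840×10^6 Pa.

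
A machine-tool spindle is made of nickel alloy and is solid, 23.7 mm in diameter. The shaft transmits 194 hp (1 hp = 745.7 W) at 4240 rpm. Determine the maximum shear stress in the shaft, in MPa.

ω = 2π·4240/60 = 444.0 rad/s, so T = P/ω = 194×745.7 / 444.0 = 325.8 N·m.
J = πd⁴/32 = π(0.0237)⁴/32 = 3.097×10^-8 m⁴.
τ_max = T·r/J = 325.8 × 0.0118 / 3.097×10^-8 = 1.247×10^8 Pa.

125 MPa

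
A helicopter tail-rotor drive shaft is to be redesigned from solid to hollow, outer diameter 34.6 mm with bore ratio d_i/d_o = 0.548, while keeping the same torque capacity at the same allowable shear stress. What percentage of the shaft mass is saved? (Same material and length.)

Equal τ_max and T ⇒ the solid shaft needs d_s³ = d_o³(1−k⁴), so d_s = 34.6·(1−0.548⁴)^(1/3) = 33.53 mm.
Area ratio A_h/A_s = d_o²(1−k²)/d_s² = (1−k²)/(1−k⁴)^(2/3) = 0.7452.
Mass saving = 1 − 0.7452 = 25.5 %.

25.5 %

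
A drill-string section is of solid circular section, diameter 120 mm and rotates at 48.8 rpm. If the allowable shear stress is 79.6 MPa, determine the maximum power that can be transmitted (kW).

138 kW

J = πd⁴/32 = π(0.120)⁴/32 = 2.036×10^-5 m⁴.
T_max = τ_allow·J/r = 7.96×10^7 × 2.036×10^-5 / 0.0600 = 27010 N·m.
ω = 2π·48.8/60 = 5.110 rad/s, so P_max = T_max·ω = 1.380×10^5 W.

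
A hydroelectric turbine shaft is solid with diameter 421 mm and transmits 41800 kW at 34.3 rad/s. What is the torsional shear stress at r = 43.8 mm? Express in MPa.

ω = 34.3 rad/s, so T = P/ω = 41800×10³ / 34.30 = 1.219e6 N·m.
J = πd⁴/32 = π(0.421)⁴/32 = 3.084×10^-3 m⁴.
Shear stress varies linearly with radius: τ = T·r/J = 1.219e6 × 0.0438 / 3.084×10^-3 = 1.731×10^7 Pa.

17.3 MPa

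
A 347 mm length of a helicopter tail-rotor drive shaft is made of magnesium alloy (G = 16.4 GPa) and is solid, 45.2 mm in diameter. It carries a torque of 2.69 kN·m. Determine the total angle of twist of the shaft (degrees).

J = πd⁴/32 = π(0.0452)⁴/32 = 4.098×10^-7 m⁴.
θ = T·L/(G·J) = 2690 × 0.347 / (16.4×10⁹ × 4.098×10^-7) = 0.1389 rad.

7.96°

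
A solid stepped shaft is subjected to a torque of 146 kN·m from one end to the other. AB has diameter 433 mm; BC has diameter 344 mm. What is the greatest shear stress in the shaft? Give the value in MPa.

Under the same torque, τ_max = 16T/(πd³) is largest where d is smallest — segment BC (d = 344 mm).
τ_max = 16·146000/(π·(0.344)³) = 1.827×10^7 Pa.

18.3 MPa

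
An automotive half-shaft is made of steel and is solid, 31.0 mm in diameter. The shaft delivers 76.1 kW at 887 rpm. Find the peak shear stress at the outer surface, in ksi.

20.3 ksi

ω = 2π·887/60 = 92.89 rad/s, so T = P/ω = 76.1×10³ / 92.89 = 819.3 N·m.
J = πd⁴/32 = π(0.0310)⁴/32 = 9.067×10^-8 m⁴.
τ_max = T·r/J = 819.3 × 0.0155 / 9.067×10^-8 = 1.401×10^8 Pa.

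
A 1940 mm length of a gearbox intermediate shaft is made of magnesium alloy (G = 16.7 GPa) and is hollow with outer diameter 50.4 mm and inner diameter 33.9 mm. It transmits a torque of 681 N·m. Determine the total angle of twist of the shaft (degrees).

9.00°

J = π(d_o⁴ − d_i⁴)/32 = π(0.0504⁴ − 0.0339⁴)/32 = 5.038×10^-7 m⁴.
θ = T·L/(G·J) = 681.0 × 1.94 / (16.7×10⁹ × 5.038×10^-7) = 0.1570 rad.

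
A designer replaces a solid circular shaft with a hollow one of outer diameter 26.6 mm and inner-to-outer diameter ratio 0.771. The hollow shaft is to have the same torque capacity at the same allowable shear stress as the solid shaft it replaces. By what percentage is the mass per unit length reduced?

45.8 %

Equal τ_max and T ⇒ the solid shaft needs d_s³ = d_o³(1−k⁴), so d_s = 26.6·(1−0.771⁴)^(1/3) = 23.00 mm.
Area ratio A_h/A_s = d_o²(1−k²)/d_s² = (1−k²)/(1−k⁴)^(2/3) = 0.5423.
Mass saving = 1 − 0.5423 = 45.8 %.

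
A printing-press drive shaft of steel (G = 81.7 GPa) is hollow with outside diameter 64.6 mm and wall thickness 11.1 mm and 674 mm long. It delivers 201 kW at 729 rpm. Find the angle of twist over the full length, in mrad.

15.6 mrad

ω = 2π·729/60 = 76.34 rad/s, so T = P/ω = 201×10³ / 76.34 = 2633 N·m.
J = π(d_o⁴ − d_i⁴)/32 = π(0.0646⁴ − 0.0424⁴)/32 = 1.392×10^-6 m⁴.
θ = T·L/(G·J) = 2633 × 0.674 / (81.7×10⁹ × 1.392×10^-6) = 0.01560 rad.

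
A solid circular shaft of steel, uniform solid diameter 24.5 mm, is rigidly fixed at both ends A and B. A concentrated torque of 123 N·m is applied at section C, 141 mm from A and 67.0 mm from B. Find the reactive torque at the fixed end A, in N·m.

With uniform GJ and both ends fixed, compatibility θ_AC = θ_CB gives T_A·a = T_B·b, together with T_A + T_B = T₀.
T_A = T₀·b/(a+b) = 123.0·67.0/208.0 = 39.62 N·m; T_B = 83.38 N·m.

39.6 N·m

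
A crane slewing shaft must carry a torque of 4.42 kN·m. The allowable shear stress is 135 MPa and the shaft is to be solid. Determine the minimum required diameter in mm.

For a solid shaft τ_max = 16T/(πd³), so d = (16T/(π τ_allow))^(1/3) = (16·4420/(π·1.35×10^8))^(1/3) = 0.05504 m.

55.0 mm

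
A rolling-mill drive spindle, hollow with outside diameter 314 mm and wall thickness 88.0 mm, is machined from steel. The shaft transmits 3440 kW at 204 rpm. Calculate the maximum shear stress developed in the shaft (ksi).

3.99 ksi

ω = 2π·204/60 = 21.36 rad/s, so T = P/ω = 3440×10³ / 21.36 = 161000 N·m.
J = π(d_o⁴ − d_i⁴)/32 = π(0.314⁴ − 0.138⁴)/32 = 9.188×10^-4 m⁴.
τ_max = T·r/J = 161000 × 0.157 / 9.188×10^-4 = 2.752×10^7 Pa.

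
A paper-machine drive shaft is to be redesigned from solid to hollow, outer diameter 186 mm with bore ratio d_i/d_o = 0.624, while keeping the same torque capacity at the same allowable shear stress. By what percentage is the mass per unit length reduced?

31.9 %

Equal τ_max and T ⇒ the solid shaft needs d_s³ = d_o³(1−k⁴), so d_s = 186·(1−0.624⁴)^(1/3) = 176.1 mm.
Area ratio A_h/A_s = d_o²(1−k²)/d_s² = (1−k²)/(1−k⁴)^(2/3) = 0.6814.
Mass saving = 1 − 0.6814 = 31.9 %.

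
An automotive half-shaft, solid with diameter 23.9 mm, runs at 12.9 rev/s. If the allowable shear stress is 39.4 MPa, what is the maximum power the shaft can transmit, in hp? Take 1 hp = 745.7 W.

J = πd⁴/32 = π(0.0239)⁴/32 = 3.203×10^-8 m⁴.
T_max = τ_allow·J/r = 3.94×10^7 × 3.203×10^-8 / 0.0119 = 105.6 N·m.
ω = 2π·12.9 = 81.05 rad/s, so P_max = T_max·ω = 8560 W.

11.5 hp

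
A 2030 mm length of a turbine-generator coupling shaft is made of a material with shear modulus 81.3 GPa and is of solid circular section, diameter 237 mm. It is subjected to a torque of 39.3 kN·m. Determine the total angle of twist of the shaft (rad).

0.00317 rad

J = πd⁴/32 = π(0.237)⁴/32 = 3.097×10^-4 m⁴.
θ = T·L/(G·J) = 39300 × 2.03 / (81.3×10⁹ × 3.097×10^-4) = 3.168×10^-3 rad.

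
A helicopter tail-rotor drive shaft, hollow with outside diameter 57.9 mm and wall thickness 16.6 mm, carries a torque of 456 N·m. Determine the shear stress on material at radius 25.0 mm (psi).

1550 psi

J = π(d_o⁴ − d_i⁴)/32 = π(0.0579⁴ − 0.0247⁴)/32 = 1.067×10^-6 m⁴.
Shear stress varies linearly with radius: τ = T·r/J = 456.0 × 0.0250 / 1.067×10^-6 = 1.069×10^7 Pa.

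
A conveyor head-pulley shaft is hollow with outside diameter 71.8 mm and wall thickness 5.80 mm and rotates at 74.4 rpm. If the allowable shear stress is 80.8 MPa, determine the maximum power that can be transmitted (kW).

J = π(d_o⁴ − d_i⁴)/32 = π(0.0718⁴ − 0.0602⁴)/32 = 1.320×10^-6 m⁴.
T_max = τ_allow·J/r = 8.08×10^7 × 1.320×10^-6 / 0.0359 = 2970 N·m.
ω = 2π·74.4/60 = 7.791 rad/s, so P_max = T_max·ω = 2.314×10^4 W.

23.1 kW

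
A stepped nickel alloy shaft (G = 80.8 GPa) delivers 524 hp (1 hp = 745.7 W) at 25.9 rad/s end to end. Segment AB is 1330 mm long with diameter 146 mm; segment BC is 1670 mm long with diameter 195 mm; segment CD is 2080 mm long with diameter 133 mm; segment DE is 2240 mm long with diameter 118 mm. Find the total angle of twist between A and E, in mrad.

ω = 25.9 rad/s, so T = P/ω = 524×745.7 / 25.90 = 15090 N·m.
J_AB = π(0.146)⁴/32 = 4.46×10^-5 m⁴; J_BC = π(0.195)⁴/32 = 1.42×10^-4 m⁴; J_CD = π(0.133)⁴/32 = 3.07×10^-5 m⁴; J_DE = π(0.118)⁴/32 = 1.90×10^-5 m⁴.
θ = (T/G)·Σ L_i/J_i = (15090/80.8×10⁹)·(1.33/4.46×10^-5 + 1.67/1.42×10^-4 + 2.08/3.07×10^-5 + 2.24/1.90×10^-5) = 0.04238 rad.

42.4 mrad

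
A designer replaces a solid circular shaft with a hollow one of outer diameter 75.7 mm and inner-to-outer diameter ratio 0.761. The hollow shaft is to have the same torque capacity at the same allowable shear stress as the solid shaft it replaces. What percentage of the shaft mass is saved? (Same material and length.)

44.7 %

Equal τ_max and T ⇒ the solid shaft needs d_s³ = d_o³(1−k⁴), so d_s = 75.7·(1−0.761⁴)^(1/3) = 66.06 mm.
Area ratio A_h/A_s = d_o²(1−k²)/d_s² = (1−k²)/(1−k⁴)^(2/3) = 0.5526.
Mass saving = 1 − 0.5526 = 44.7 %.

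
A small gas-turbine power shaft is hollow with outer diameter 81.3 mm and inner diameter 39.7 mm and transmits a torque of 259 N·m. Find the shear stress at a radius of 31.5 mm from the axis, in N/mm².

J = π(d_o⁴ − d_i⁴)/32 = π(0.0813⁴ − 0.0397⁴)/32 = 4.045×10^-6 m⁴.
Shear stress varies linearly with radius: τ = T·r/J = 259.0 × 0.0315 / 4.045×10^-6 = 2.017×10^6 Pa.

2.02 N/mm²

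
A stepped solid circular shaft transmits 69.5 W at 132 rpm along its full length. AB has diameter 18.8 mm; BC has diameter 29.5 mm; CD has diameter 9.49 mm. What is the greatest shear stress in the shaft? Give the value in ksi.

4.35 ksi

ω = 2π·132/60 = 13.82 rad/s, so T = P/ω = 69.5 / 13.82 = 5.028 N·m.
Under the same torque, τ_max = 16T/(πd³) is largest where d is smallest — segment CD (d = 9.49 mm).
τ_max = 16·5.028/(π·(0.00949)³) = 2.996×10^7 Pa.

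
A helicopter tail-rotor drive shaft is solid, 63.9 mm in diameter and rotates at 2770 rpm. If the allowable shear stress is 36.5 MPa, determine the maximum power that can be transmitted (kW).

J = πd⁴/32 = π(0.0639)⁴/32 = 1.637×10^-6 m⁴.
T_max = τ_allow·J/r = 3.65×10^7 × 1.637×10^-6 / 0.0319 = 1870 N·m.
ω = 2π·2770/60 = 290.1 rad/s, so P_max = T_max·ω = 5.424×10^5 W.

542 kW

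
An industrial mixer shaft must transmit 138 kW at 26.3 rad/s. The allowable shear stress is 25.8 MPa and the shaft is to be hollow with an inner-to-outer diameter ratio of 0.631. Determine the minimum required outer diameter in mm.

ω = 26.3 rad/s, so T = P/ω = 138×10³ / 26.30 = 5247 N·m.
For a hollow shaft with d_i/d_o = 0.631: τ_max = 16T/(π d_o³ (1−k⁴)), so d_o = [16T/(π τ_allow (1−k⁴))]^(1/3) = [16·5247/(π·2.58×10^7·0.8415)]^(1/3) = 0.1072 m.

107 mm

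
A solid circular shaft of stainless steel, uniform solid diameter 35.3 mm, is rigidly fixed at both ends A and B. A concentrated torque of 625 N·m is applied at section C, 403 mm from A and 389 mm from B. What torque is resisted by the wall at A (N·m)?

307 N·m

With uniform GJ and both ends fixed, compatibility θ_AC = θ_CB gives T_A·a = T_B·b, together with T_A + T_B = T₀.
T_A = T₀·b/(a+b) = 625.0·389/792.0 = 307.0 N·m; T_B = 318.0 N·m.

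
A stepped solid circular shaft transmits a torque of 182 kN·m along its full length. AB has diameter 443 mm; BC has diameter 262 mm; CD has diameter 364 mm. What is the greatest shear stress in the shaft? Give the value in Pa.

5.15e7 Pa

Under the same torque, τ_max = 16T/(πd³) is largest where d is smallest — segment BC (d = 262 mm).
τ_max = 16·182000/(π·(0.262)³) = 5.154×10^7 Pa.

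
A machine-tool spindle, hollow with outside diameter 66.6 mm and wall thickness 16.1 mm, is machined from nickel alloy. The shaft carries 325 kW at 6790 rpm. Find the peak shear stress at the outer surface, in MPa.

ω = 2π·6790/60 = 711.0 rad/s, so T = P/ω = 325×10³ / 711.0 = 457.1 N·m.
J = π(d_o⁴ − d_i⁴)/32 = π(0.0666⁴ − 0.0344⁴)/32 = 1.794×10^-6 m⁴.
τ_max = T·r/J = 457.1 × 0.0333 / 1.794×10^-6 = 8.484×10^6 Pa.

8.48 MPa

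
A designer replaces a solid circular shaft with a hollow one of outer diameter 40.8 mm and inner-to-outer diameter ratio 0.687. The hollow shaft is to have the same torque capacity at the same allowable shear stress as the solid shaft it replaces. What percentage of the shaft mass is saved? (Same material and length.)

37.5 %

Equal τ_max and T ⇒ the solid shaft needs d_s³ = d_o³(1−k⁴), so d_s = 40.8·(1−0.687⁴)^(1/3) = 37.51 mm.
Area ratio A_h/A_s = d_o²(1−k²)/d_s² = (1−k²)/(1−k⁴)^(2/3) = 0.6246.
Mass saving = 1 − 0.6246 = 37.5 %.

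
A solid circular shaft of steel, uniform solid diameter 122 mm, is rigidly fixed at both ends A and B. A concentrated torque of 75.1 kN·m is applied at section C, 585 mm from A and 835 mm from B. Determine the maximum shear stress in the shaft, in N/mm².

With uniform GJ and both ends fixed, compatibility θ_AC = θ_CB gives T_A·a = T_B·b, together with T_A + T_B = T₀.
T_A = T₀·b/(a+b) = 75100·835/1420 = 44160 N·m; T_B = 30940 N·m.
τ in each portion: τ_AC = 1.24×10^8 Pa, τ_CB = 8.68×10^7 Pa; maximum is in AC.
τ_max = T_AC·r/J = 44160·0.0610/2.17×10^-5 = 1.239×10^8 Pa.

124 N/mm²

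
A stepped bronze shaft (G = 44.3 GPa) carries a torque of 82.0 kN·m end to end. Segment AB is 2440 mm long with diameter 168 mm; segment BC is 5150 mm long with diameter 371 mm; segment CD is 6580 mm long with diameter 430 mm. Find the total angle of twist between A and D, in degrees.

3.81°

J_AB = π(0.168)⁴/32 = 7.82×10^-5 m⁴; J_BC = π(0.371)⁴/32 = 1.86×10^-3 m⁴; J_CD = π(0.430)⁴/32 = 3.36×10^-3 m⁴.
θ = (T/G)·Σ L_i/J_i = (82000/44.3×10⁹)·(2.44/7.82×10^-5 + 5.15/1.86×10^-3 + 6.58/3.36×10^-3) = 0.06651 rad.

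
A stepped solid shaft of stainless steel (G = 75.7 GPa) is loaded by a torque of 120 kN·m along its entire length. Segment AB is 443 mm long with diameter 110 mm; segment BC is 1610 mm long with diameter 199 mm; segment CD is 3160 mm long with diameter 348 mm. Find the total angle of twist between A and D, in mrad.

J_AB = π(0.110)⁴/32 = 1.44×10^-5 m⁴; J_BC = π(0.199)⁴/32 = 1.54×10^-4 m⁴; J_CD = π(0.348)⁴/32 = 1.44×10^-3 m⁴.
θ = (T/G)·Σ L_i/J_i = (120000/75.7×10⁹)·(0.443/1.44×10^-5 + 1.61/1.54×10^-4 + 3.16/1.44×10^-3) = 0.06891 rad.

68.9 mrad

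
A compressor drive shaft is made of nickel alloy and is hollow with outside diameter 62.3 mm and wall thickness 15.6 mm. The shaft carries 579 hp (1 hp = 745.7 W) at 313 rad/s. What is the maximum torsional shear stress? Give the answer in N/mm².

ω = 313 rad/s, so T = P/ω = 579×745.7 / 313.0 = 1379 N·m.
J = π(d_o⁴ − d_i⁴)/32 = π(0.0623⁴ − 0.0311⁴)/32 = 1.387×10^-6 m⁴.
τ_max = T·r/J = 1379 × 0.0311 / 1.387×10^-6 = 3.098×10^7 Pa.

31.0 N/mm²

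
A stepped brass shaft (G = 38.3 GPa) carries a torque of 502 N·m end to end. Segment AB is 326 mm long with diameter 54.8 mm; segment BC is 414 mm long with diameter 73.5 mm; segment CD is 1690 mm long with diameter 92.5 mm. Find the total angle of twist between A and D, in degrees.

0.562°

J_AB = π(0.0548)⁴/32 = 8.85×10^-7 m⁴; J_BC = π(0.0735)⁴/32 = 2.87×10^-6 m⁴; J_CD = π(0.0925)⁴/32 = 7.19×10^-6 m⁴.
θ = (T/G)·Σ L_i/J_i = (502.0/38.3×10⁹)·(0.326/8.85×10^-7 + 0.414/2.87×10^-6 + 1.69/7.19×10^-6) = 9.802×10^-3 rad.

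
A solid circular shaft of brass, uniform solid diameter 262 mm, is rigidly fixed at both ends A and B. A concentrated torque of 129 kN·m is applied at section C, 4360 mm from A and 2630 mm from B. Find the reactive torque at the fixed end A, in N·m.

48500 N·m

With uniform GJ and both ends fixed, compatibility θ_AC = θ_CB gives T_A·a = T_B·b, together with T_A + T_B = T₀.
T_A = T₀·b/(a+b) = 129000·2630/6990 = 48540 N·m; T_B = 80460 N·m.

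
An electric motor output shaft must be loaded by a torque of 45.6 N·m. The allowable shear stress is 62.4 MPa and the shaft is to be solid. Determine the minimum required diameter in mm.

15.5 mm

For a solid shaft τ_max = 16T/(πd³), so d = (16T/(π τ_allow))^(1/3) = (16·45.60/(π·6.24×10^7))^(1/3) = 0.01550 m.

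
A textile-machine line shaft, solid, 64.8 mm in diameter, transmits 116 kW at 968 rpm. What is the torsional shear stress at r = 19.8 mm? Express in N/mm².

13.1 N/mm²

ω = 2π·968/60 = 101.4 rad/s, so T = P/ω = 116×10³ / 101.4 = 1144 N·m.
J = πd⁴/32 = π(0.0648)⁴/32 = 1.731×10^-6 m⁴.
Shear stress varies linearly with radius: τ = T·r/J = 1144 × 0.0198 / 1.731×10^-6 = 1.309×10^7 Pa.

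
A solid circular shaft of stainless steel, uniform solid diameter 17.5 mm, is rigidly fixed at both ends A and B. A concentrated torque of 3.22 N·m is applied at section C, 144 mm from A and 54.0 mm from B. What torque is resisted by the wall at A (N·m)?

0.878 N·m

With uniform GJ and both ends fixed, compatibility θ_AC = θ_CB gives T_A·a = T_B·b, together with T_A + T_B = T₀.
T_A = T₀·b/(a+b) = 3.220·54.0/198.0 = 0.8782 N·m; T_B = 2.342 N·m.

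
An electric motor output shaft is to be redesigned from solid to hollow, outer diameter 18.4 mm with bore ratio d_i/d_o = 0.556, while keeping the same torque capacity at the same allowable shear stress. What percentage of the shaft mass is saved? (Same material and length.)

26.1 %

Equal τ_max and T ⇒ the solid shaft needs d_s³ = d_o³(1−k⁴), so d_s = 18.4·(1−0.556⁴)^(1/3) = 17.79 mm.
Area ratio A_h/A_s = d_o²(1−k²)/d_s² = (1−k²)/(1−k⁴)^(2/3) = 0.7387.
Mass saving = 1 − 0.7387 = 26.1 %.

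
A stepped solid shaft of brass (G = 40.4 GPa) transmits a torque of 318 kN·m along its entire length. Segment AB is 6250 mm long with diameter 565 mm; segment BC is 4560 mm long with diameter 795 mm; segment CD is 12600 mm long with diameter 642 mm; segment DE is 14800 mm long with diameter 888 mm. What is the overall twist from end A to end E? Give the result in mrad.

13.7 mrad

J_AB = π(0.565)⁴/32 = 0.0100 m⁴; J_BC = π(0.795)⁴/32 = 0.0392 m⁴; J_CD = π(0.642)⁴/32 = 0.0167 m⁴; J_DE = π(0.888)⁴/32 = 0.0610 m⁴.
θ = (T/G)·Σ L_i/J_i = (318000/40.4×10⁹)·(6.25/0.0100 + 4.56/0.0392 + 12.6/0.0167 + 14.8/0.0610) = 0.01369 rad.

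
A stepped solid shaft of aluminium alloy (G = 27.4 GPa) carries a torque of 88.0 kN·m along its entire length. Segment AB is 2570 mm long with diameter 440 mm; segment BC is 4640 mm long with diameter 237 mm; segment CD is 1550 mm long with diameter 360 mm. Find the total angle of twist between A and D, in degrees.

3.06°

J_AB = π(0.440)⁴/32 = 3.68×10^-3 m⁴; J_BC = π(0.237)⁴/32 = 3.10×10^-4 m⁴; J_CD = π(0.360)⁴/32 = 1.65×10^-3 m⁴.
θ = (T/G)·Σ L_i/J_i = (88000/27.4×10⁹)·(2.57/3.68×10^-3 + 4.64/3.10×10^-4 + 1.55/1.65×10^-3) = 0.05337 rad.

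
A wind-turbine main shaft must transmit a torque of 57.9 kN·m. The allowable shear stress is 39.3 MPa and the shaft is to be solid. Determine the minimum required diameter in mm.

196 mm

For a solid shaft τ_max = 16T/(πd³), so d = (16T/(π τ_allow))^(1/3) = (16·57900/(π·3.93×10^7))^(1/3) = 0.1958 m.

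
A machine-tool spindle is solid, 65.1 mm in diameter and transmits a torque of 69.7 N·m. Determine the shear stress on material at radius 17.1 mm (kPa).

676 kPa

J = πd⁴/32 = π(0.0651)⁴/32 = 1.763×10^-6 m⁴.
Shear stress varies linearly with radius: τ = T·r/J = 69.70 × 0.0171 / 1.763×10^-6 = 6.759×10^5 Pa.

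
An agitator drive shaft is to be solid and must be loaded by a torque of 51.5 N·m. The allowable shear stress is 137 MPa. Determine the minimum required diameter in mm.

12.4 mm

For a solid shaft τ_max = 16T/(πd³), so d = (16T/(π τ_allow))^(1/3) = (16·51.50/(π·1.37×10^8))^(1/3) = 0.01242 m.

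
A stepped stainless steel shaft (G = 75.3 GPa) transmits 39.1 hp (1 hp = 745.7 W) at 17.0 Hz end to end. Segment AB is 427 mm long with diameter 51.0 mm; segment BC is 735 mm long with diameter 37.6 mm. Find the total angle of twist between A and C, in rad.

ω = 2π·17.0 = 106.8 rad/s, so T = P/ω = 39.1×745.7 / 106.8 = 273.0 N·m.
J_AB = π(0.0510)⁴/32 = 6.64×10^-7 m⁴; J_BC = π(0.0376)⁴/32 = 1.96×10^-7 m⁴.
θ = (T/G)·Σ L_i/J_i = (273.0/75.3×10⁹)·(0.427/6.64×10^-7 + 0.735/1.96×10^-7) = 0.01591 rad.

0.0159 rad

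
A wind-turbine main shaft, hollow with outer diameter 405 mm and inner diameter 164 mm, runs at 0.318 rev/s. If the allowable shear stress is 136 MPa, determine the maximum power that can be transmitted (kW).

3450 kW

J = π(d_o⁴ − d_i⁴)/32 = π(0.405⁴ − 0.164⁴)/32 = 2.570×10^-3 m⁴.
T_max = τ_allow·J/r = 1.36×10^8 × 2.570×10^-3 / 0.203 = 1.726e6 N·m.
ω = 2π·0.318 = 1.998 rad/s, so P_max = T_max·ω = 3.449×10^6 W.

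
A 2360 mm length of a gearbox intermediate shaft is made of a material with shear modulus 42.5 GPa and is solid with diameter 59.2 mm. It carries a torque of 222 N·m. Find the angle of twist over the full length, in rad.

J = πd⁴/32 = π(0.0592)⁴/32 = 1.206×10^-6 m⁴.
θ = T·L/(G·J) = 222.0 × 2.36 / (42.5×10⁹ × 1.206×10^-6) = 0.01022 rad.

0.0102 rad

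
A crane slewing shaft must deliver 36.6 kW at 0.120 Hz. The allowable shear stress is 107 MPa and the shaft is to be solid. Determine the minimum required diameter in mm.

ω = 2π·0.120 = 0.7540 rad/s, so T = P/ω = 36.6×10³ / 0.7540 = 48540 N·m.
For a solid shaft τ_max = 16T/(πd³), so d = (16T/(π τ_allow))^(1/3) = (16·48540/(π·1.07×10^8))^(1/3) = 0.1322 m.

132 mm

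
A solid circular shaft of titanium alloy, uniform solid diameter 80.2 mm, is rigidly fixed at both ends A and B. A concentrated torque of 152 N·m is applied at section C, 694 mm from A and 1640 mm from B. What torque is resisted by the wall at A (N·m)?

107 N·m

With uniform GJ and both ends fixed, compatibility θ_AC = θ_CB gives T_A·a = T_B·b, together with T_A + T_B = T₀.
T_A = T₀·b/(a+b) = 152.0·1640/2334 = 106.8 N·m; T_B = 45.20 N·m.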